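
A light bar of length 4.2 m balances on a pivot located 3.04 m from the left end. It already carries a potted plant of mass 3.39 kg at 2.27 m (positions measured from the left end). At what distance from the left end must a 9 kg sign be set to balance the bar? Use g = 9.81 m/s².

x ≈ 3.33 m from the left end

About the pivot (at 3.04 m from the left end):
Potted plant: 3.39 × 9.81 = 33.26 N down at 2.27 m → arm 0.77 m, τ = 33.26 × 0.77 = 25.61 N·m counterclockwise.
Net moment of existing loads = 25.61 N·m counterclockwise.
The sign weighs 9 × 9.81 = 88.29 N and must supply an equal clockwise moment, so its lever arm about the pivot is 25.61 / 88.29 = 0.29 m.
That puts it at 3.04 + 0.29 = 3.33 m from the left end.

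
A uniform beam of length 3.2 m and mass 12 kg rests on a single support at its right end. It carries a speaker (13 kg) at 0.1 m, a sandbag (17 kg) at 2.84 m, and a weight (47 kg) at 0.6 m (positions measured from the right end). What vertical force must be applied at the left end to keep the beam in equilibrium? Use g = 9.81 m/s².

Take moments about the right end.
Beam weight: 12 × 9.81 = 117.7 N down at 1.6 m → arm 1.6 m, τ = 117.7 × 1.6 = 188.3 N·m counterclockwise.
Speaker: 13 × 9.81 = 127.5 N down at 0.1 m → arm 0.1 m, τ = 127.5 × 0.1 = 12.75 N·m counterclockwise.
Sandbag: 17 × 9.81 = 166.8 N down at 2.84 m → arm 2.84 m, τ = 166.8 × 2.84 = 473.7 N·m counterclockwise.
Weight: 47 × 9.81 = 461.1 N down at 0.6 m → arm 0.6 m, τ = 461.1 × 0.6 = 276.7 N·m counterclockwise.
Net moment of the loads = 951.5 N·m counterclockwise.
The upward force F acts at the left end, arm 3.2 m, giving F × 3.2 clockwise.
Στ = 0 ⇒ F × 3.2 = 951.5 ⇒ F = 951.5 / 3.2 = 297 N.

F ≈ 297 N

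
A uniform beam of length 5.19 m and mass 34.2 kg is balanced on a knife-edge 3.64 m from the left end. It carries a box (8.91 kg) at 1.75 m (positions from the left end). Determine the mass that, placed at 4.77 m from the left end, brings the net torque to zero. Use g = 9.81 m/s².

Take moments about the knife-edge (at 3.64 m from the left end).
Beam weight: 34.2 × 9.81 = 335.5 N down at 2.595 m → arm 1.045 m, τ = 335.5 × 1.045 = 350.6 N·m counterclockwise.
Box: 8.91 × 9.81 = 87.41 N down at 1.75 m → arm 1.89 m, τ = 87.41 × 1.89 = 165.2 N·m counterclockwise.
Net moment of known loads = 515.8 N·m counterclockwise.
An unknown mass m at 4.77 m has arm 1.13 m; its moment is m·g·1.13 clockwise.
Balancing moments: m × 9.81 × 1.13 = 515.8, giving m = 515.8 / (9.81 × 1.13) = 46.5 kg.

m ≈ 46.5 kg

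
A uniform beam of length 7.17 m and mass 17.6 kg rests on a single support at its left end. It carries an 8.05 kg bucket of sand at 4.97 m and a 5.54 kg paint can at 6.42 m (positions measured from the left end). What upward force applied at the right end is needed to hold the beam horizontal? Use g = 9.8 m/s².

Choose the left end as the axis so the unknown pivot reaction has zero arm there.
Beam weight: 17.6 × 9.8 = 172.5 N down at 3.585 m → arm 3.585 m, τ = 172.5 × 3.585 = 618.4 N·m clockwise.
Bucket of sand: 8.05 × 9.8 = 78.89 N down at 4.97 m → arm 4.97 m, τ = 78.89 × 4.97 = 392.1 N·m clockwise.
Paint can: 5.54 × 9.8 = 54.29 N down at 6.42 m → arm 6.42 m, τ = 54.29 × 6.42 = 348.5 N·m clockwise.
Net moment of the loads = 1359 N·m clockwise.
The upward force F acts at the right end, arm 7.17 m, giving F × 7.17 counterclockwise.
Balancing moments: F × 7.17 = 1359, giving F = 1359 / 7.17 = 190 N.

F ≈ 190 N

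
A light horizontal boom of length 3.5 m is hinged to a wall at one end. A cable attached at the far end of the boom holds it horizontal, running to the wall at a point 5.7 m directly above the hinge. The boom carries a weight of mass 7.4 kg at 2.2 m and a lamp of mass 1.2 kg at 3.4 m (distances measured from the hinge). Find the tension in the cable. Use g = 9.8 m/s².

T ≈ 66.9 N

Sum moments about the hinge (the unknown hinge reaction has zero arm there).
Weight: 7.4 × 9.8 = 72.52 N down at 2.2 m → arm 2.2 m, τ = 72.52 × 2.2 = 159.5 N·m clockwise.
Lamp: 1.2 × 9.8 = 11.76 N down at 3.4 m → arm 3.4 m, τ = 11.76 × 3.4 = 39.98 N·m clockwise.
Total clockwise load moment = 199.5 N·m.
The cable tension T acts at 3.5 m; only its component perpendicular to the boom, T sinθ, produces torque. sinθ = h/√(h²+d²) = 5.7/√(5.7²+3.5²) = 0.8522.
Στ = 0 ⇒ T × 3.5 × 0.8522 = 199.5 ⇒ T = 199.5 / 2.983 = 66.9 N.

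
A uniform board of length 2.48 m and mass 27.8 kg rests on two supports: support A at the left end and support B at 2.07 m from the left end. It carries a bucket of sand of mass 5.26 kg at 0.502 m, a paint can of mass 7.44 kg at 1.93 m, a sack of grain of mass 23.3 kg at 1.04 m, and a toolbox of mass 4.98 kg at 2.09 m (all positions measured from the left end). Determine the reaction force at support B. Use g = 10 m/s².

Taking torques about support A:
Beam weight: 27.8 × 10 = 278 N down at 1.24 m → arm 1.24 m, τ = 278 × 1.24 = 344.7 N·m clockwise.
Bucket of sand: 5.26 × 10 = 52.6 N down at 0.502 m → arm 0.502 m, τ = 52.6 × 0.502 = 26.41 N·m clockwise.
Paint can: 7.44 × 10 = 74.4 N down at 1.93 m → arm 1.93 m, τ = 74.4 × 1.93 = 143.6 N·m clockwise.
Sack of grain: 23.3 × 10 = 233 N down at 1.04 m → arm 1.04 m, τ = 233 × 1.04 = 242.3 N·m clockwise.
Toolbox: 4.98 × 10 = 49.8 N down at 2.09 m → arm 2.09 m, τ = 49.8 × 2.09 = 104.1 N·m clockwise.
Net load moment about support A = 861.1 N·m clockwise.
Reaction R at support B is upward at 2.07 m, arm 2.07 m → moment R × 2.07 counterclockwise.
Balancing moments: R × 2.07 = 861.1, giving R = 416 N.

R_B ≈ 416 N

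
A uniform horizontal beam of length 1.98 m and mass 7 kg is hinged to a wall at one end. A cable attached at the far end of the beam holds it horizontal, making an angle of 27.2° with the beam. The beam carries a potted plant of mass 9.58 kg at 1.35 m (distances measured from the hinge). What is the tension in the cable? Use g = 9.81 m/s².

Taking torques about the hinge:
Beam weight: 7 × 9.81 = 68.67 N down at 0.99 m → arm 0.99 m, τ = 68.67 × 0.99 = 67.98 N·m clockwise.
Potted plant: 9.58 × 9.81 = 93.98 N down at 1.35 m → arm 1.35 m, τ = 93.98 × 1.35 = 126.9 N·m clockwise.
Total clockwise load moment = 194.9 N·m.
The cable tension T acts at 1.98 m; only its component perpendicular to the beam, T sinθ, produces torque. sin 27.2° = 0.4571.
For rotational equilibrium, T × 1.98 × 0.4571 = 194.9, so T = 194.9 / 0.9051 = 215 N.

T ≈ 215 N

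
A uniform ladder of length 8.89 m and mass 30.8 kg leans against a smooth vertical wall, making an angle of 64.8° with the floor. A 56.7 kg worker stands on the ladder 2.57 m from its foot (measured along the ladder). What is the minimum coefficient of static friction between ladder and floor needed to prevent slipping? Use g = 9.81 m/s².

μ_min ≈ 0.171

Choose the foot of the ladder as the axis so the floor normal and friction both act there and drop out.
Ladder weight 30.8×9.81 = 302.1 N acts at 4.445 m along the ladder; its horizontal arm is 4.445·cos64.8° = 1.893 m → τ = 571.9 N·m clockwise.
Worker: 56.7×9.81 = 556.2 N at 2.57 m → arm 1.094 m → τ = 608.5 N·m clockwise.
Wall normal N acts horizontally at the top; its moment arm is the height L sinθ = 8.89·sin64.8° = 8.044 m, counterclockwise.
Στ = 0 ⇒ N × 8.044 = 1180 ⇒ N = 146.7 N.
ΣFx = 0 ⇒ f = N_wall = 146.7 N. ΣFy = 0 ⇒ N_floor = 858.3 N.
μ_min = f / N_floor = 146.7 / 858.3 = 0.171.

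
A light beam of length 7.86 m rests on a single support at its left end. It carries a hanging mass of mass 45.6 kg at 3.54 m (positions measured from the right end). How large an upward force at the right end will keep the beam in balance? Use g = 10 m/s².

Sum moments about the left end (the unknown pivot reaction has zero arm there).
Hanging mass: 45.6 × 10 = 456 N down at 3.54 m → arm 4.32 m, τ = 456 × 4.32 = 1970 N·m clockwise.
Net moment of the loads = 1970 N·m clockwise.
The upward force F acts at the right end, arm 7.86 m, giving F × 7.86 counterclockwise.
For rotational equilibrium, F × 7.86 = 1970, so F = 1970 / 7.86 = 251 N.

F ≈ 251 N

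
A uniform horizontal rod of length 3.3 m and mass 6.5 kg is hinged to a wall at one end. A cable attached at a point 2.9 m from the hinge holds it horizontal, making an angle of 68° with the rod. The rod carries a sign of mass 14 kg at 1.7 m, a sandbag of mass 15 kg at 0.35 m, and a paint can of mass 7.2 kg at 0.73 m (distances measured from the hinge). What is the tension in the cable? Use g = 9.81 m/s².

T ≈ 164 N

Sum moments about the hinge (the unknown hinge reaction has zero arm there).
Beam weight: 6.5 × 9.81 = 63.77 N down at 1.65 m → arm 1.65 m, τ = 63.77 × 1.65 = 105.2 N·m clockwise.
Sign: 14 × 9.81 = 137.3 N down at 1.7 m → arm 1.7 m, τ = 137.3 × 1.7 = 233.4 N·m clockwise.
Sandbag: 15 × 9.81 = 147.2 N down at 0.35 m → arm 0.35 m, τ = 147.2 × 0.35 = 51.52 N·m clockwise.
Paint can: 7.2 × 9.81 = 70.63 N down at 0.73 m → arm 0.73 m, τ = 70.63 × 0.73 = 51.56 N·m clockwise.
Total clockwise load moment = 441.7 N·m.
The cable tension T acts at 2.9 m; only its component perpendicular to the rod, T sinθ, produces torque. sin 68° = 0.9272.
For rotational equilibrium, T × 2.9 × 0.9272 = 441.7, so T = 441.7 / 2.689 = 164 N.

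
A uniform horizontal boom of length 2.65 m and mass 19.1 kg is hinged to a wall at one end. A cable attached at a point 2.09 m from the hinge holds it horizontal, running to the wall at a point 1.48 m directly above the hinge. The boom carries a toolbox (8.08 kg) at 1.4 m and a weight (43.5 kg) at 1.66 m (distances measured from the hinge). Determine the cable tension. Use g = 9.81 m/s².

T ≈ 884 N

Take moments about the hinge.
Beam weight: 19.1 × 9.81 = 187.4 N down at 1.325 m → arm 1.325 m, τ = 187.4 × 1.325 = 248.3 N·m clockwise.
Toolbox: 8.08 × 9.81 = 79.26 N down at 1.4 m → arm 1.4 m, τ = 79.26 × 1.4 = 111 N·m clockwise.
Weight: 43.5 × 9.81 = 426.7 N down at 1.66 m → arm 1.66 m, τ = 426.7 × 1.66 = 708.3 N·m clockwise.
Total clockwise load moment = 1068 N·m.
The cable tension T acts at 2.09 m; only its component perpendicular to the boom, T sinθ, produces torque. sinθ = h/√(h²+d²) = 1.48/√(1.48²+2.09²) = 0.5779.
Στ = 0 ⇒ T × 2.09 × 0.5779 = 1068 ⇒ T = 1068 / 1.208 = 884 N.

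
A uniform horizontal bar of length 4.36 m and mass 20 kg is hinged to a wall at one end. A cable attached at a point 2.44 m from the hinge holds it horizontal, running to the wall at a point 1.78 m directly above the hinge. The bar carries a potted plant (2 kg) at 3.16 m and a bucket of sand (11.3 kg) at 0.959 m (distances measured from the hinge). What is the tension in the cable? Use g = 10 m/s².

T ≈ 423 N

Taking torques about the hinge:
Beam weight: 20 × 10 = 200 N down at 2.18 m → arm 2.18 m, τ = 200 × 2.18 = 436 N·m clockwise.
Potted plant: 2 × 10 = 20 N down at 3.16 m → arm 3.16 m, τ = 20 × 3.16 = 63.2 N·m clockwise.
Bucket of sand: 11.3 × 10 = 113 N down at 0.959 m → arm 0.959 m, τ = 113 × 0.959 = 108.4 N·m clockwise.
Total clockwise load moment = 607.6 N·m.
The cable tension T acts at 2.44 m; only its component perpendicular to the bar, T sinθ, produces torque. sinθ = h/√(h²+d²) = 1.78/√(1.78²+2.44²) = 0.5894.
Στ = 0 ⇒ T × 2.44 × 0.5894 = 607.6 ⇒ T = 607.6 / 1.438 = 423 N.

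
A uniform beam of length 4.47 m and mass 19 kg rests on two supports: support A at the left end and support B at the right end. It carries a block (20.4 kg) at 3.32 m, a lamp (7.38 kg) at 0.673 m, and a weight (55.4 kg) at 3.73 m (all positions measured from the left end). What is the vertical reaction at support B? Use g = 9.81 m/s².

About support A:
Beam weight: 19 × 9.81 = 186.4 N down at 2.235 m → arm 2.235 m, τ = 186.4 × 2.235 = 416.6 N·m clockwise.
Block: 20.4 × 9.81 = 200.1 N down at 3.32 m → arm 3.32 m, τ = 200.1 × 3.32 = 664.3 N·m clockwise.
Lamp: 7.38 × 9.81 = 72.4 N down at 0.673 m → arm 0.673 m, τ = 72.4 × 0.673 = 48.73 N·m clockwise.
Weight: 55.4 × 9.81 = 543.5 N down at 3.73 m → arm 3.73 m, τ = 543.5 × 3.73 = 2027 N·m clockwise.
Net load moment about support A = 3157 N·m clockwise.
Reaction R at support B is upward at 4.47 m, arm 4.47 m → moment R × 4.47 counterclockwise.
For rotational equilibrium, R × 4.47 = 3157, so R = 706 N.

R_B ≈ 706 N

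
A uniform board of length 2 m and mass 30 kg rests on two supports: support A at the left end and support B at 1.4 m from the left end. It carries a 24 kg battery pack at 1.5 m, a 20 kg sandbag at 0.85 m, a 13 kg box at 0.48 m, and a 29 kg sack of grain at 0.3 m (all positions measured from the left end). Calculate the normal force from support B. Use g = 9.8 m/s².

Take moments about support A.
Beam weight: 30 × 9.8 = 294 N down at 1 m → arm 1 m, τ = 294 × 1 = 294 N·m clockwise.
Battery pack: 24 × 9.8 = 235.2 N down at 1.5 m → arm 1.5 m, τ = 235.2 × 1.5 = 352.8 N·m clockwise.
Sandbag: 20 × 9.8 = 196 N down at 0.85 m → arm 0.85 m, τ = 196 × 0.85 = 166.6 N·m clockwise.
Box: 13 × 9.8 = 127.4 N down at 0.48 m → arm 0.48 m, τ = 127.4 × 0.48 = 61.15 N·m clockwise.
Sack of grain: 29 × 9.8 = 284.2 N down at 0.3 m → arm 0.3 m, τ = 284.2 × 0.3 = 85.26 N·m clockwise.
Net load moment about support A = 959.8 N·m clockwise.
Reaction R at support B is upward at 1.4 m, arm 1.4 m → moment R × 1.4 counterclockwise.
Στ = 0 ⇒ R × 1.4 = 959.8 ⇒ R = 686 N.

R_B ≈ 686 N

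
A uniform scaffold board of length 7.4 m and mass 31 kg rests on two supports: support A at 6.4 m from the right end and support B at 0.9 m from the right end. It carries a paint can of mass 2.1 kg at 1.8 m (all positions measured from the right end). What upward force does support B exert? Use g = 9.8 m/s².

Sum moments about support A (its reaction then has zero moment arm).
Beam weight: 31 × 9.8 = 303.8 N down at 3.7 m → arm 2.7 m, τ = 303.8 × 2.7 = 820.3 N·m clockwise.
Paint can: 2.1 × 9.8 = 20.58 N down at 1.8 m → arm 4.6 m, τ = 20.58 × 4.6 = 94.67 N·m clockwise.
Net load moment about support A = 915 N·m clockwise.
Reaction R at support B is upward at 0.9 m, arm 5.5 m → moment R × 5.5 counterclockwise.
Setting net torque to zero: R × 5.5 = 915 → R = 166 N.

R_B ≈ 166 N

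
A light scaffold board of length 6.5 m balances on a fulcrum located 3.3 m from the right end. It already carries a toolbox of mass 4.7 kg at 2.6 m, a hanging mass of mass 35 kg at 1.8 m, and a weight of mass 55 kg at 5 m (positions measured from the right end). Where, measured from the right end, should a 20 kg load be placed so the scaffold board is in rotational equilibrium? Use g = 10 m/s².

x ≈ 1.41 m from the right end

Taking torques about the fulcrum (at 3.3 m from the right end):
Toolbox: 4.7 × 10 = 47 N down at 2.6 m → arm 0.7 m, τ = 47 × 0.7 = 32.9 N·m clockwise.
Hanging mass: 35 × 10 = 350 N down at 1.8 m → arm 1.5 m, τ = 350 × 1.5 = 525 N·m clockwise.
Weight: 55 × 10 = 550 N down at 5 m → arm 1.7 m, τ = 550 × 1.7 = 935 N·m counterclockwise.
Net moment of existing loads = 377.1 N·m counterclockwise.
The load weighs 20 × 10 = 200 N and must supply an equal clockwise moment, so its lever arm about the fulcrum is 377.1 / 200 = 1.89 m.
That puts it at 3.3 − 1.89 = 1.41 m from the right end.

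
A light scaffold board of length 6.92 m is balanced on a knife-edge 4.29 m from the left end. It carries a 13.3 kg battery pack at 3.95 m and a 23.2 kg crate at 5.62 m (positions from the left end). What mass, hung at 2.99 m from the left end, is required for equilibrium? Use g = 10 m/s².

m ≈ 20.3 kg

Sum moments about the knife-edge (at 4.29 m from the left end) (the support reaction has zero arm there).
Battery pack: 13.3 × 10 = 133 N down at 3.95 m → arm 0.34 m, τ = 133 × 0.34 = 45.22 N·m counterclockwise.
Crate: 23.2 × 10 = 232 N down at 5.62 m → arm 1.33 m, τ = 232 × 1.33 = 308.6 N·m clockwise.
Net moment of known loads = 263.4 N·m clockwise.
An unknown mass m at 2.99 m has arm 1.3 m; its moment is m·g·1.3 counterclockwise.
For rotational equilibrium, m × 10 × 1.3 = 263.4, so m = 263.4 / (10 × 1.3) = 20.3 kg.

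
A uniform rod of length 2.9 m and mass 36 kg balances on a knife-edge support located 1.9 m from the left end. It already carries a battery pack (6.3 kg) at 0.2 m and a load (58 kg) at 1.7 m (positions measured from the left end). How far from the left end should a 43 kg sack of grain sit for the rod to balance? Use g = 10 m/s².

x ≈ 2.8 m from the left end

Taking torques about the knife-edge support (at 1.9 m from the left end):
Beam weight: 36 × 10 = 360 N down at 1.45 m → arm 0.45 m, τ = 360 × 0.45 = 162 N·m counterclockwise.
Battery pack: 6.3 × 10 = 63 N down at 0.2 m → arm 1.7 m, τ = 63 × 1.7 = 107.1 N·m counterclockwise.
Load: 58 × 10 = 580 N down at 1.7 m → arm 0.2 m, τ = 580 × 0.2 = 116 N·m counterclockwise.
Net moment of existing loads = 385.1 N·m counterclockwise.
The sack of grain weighs 43 × 10 = 430 N and must supply an equal clockwise moment, so its lever arm about the knife-edge support is 385.1 / 430 = 0.896 m.
That puts it at 1.9 + 0.896 = 2.8 m from the left end.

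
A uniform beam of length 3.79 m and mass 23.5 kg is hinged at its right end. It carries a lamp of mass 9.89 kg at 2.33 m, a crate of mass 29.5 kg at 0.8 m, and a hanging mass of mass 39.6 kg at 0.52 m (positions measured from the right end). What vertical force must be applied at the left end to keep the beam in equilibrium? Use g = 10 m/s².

Sum moments about the right end (the unknown pivot reaction has zero arm there).
Beam weight: 23.5 × 10 = 235 N down at 1.895 m → arm 1.895 m, τ = 235 × 1.895 = 445.3 N·m counterclockwise.
Lamp: 9.89 × 10 = 98.9 N down at 2.33 m → arm 2.33 m, τ = 98.9 × 2.33 = 230.4 N·m counterclockwise.
Crate: 29.5 × 10 = 295 N down at 0.8 m → arm 0.8 m, τ = 295 × 0.8 = 236 N·m counterclockwise.
Hanging mass: 39.6 × 10 = 396 N down at 0.52 m → arm 0.52 m, τ = 396 × 0.52 = 205.9 N·m counterclockwise.
Net moment of the loads = 1118 N·m counterclockwise.
The upward force F acts at the left end, arm 3.79 m, giving F × 3.79 clockwise.
Setting net torque to zero: F × 3.79 = 1118 → F = 1118 / 3.79 = 295 N.

F ≈ 295 N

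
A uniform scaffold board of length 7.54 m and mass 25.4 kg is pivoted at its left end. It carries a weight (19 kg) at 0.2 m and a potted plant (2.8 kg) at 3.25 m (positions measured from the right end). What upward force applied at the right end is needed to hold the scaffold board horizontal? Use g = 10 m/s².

Sum moments about the left end (the unknown pivot reaction has zero arm there).
Beam weight: 25.4 × 10 = 254 N down at 3.77 m → arm 3.77 m, τ = 254 × 3.77 = 957.6 N·m clockwise.
Weight: 19 × 10 = 190 N down at 0.2 m → arm 7.34 m, τ = 190 × 7.34 = 1395 N·m clockwise.
Potted plant: 2.8 × 10 = 28 N down at 3.25 m → arm 4.29 m, τ = 28 × 4.29 = 120.1 N·m clockwise.
Net moment of the loads = 2473 N·m clockwise.
The upward force F acts at the right end, arm 7.54 m, giving F × 7.54 counterclockwise.
For rotational equilibrium, F × 7.54 = 2473, so F = 2473 / 7.54 = 328 N.

F ≈ 328 N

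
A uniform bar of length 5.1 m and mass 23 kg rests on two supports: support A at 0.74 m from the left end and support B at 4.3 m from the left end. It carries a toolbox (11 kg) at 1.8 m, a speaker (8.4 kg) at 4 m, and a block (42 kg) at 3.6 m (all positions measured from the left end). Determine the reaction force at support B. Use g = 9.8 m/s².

Taking torques about support A:
Beam weight: 23 × 9.8 = 225.4 N down at 2.55 m → arm 1.81 m, τ = 225.4 × 1.81 = 408 N·m clockwise.
Toolbox: 11 × 9.8 = 107.8 N down at 1.8 m → arm 1.06 m, τ = 107.8 × 1.06 = 114.3 N·m clockwise.
Speaker: 8.4 × 9.8 = 82.32 N down at 4 m → arm 3.26 m, τ = 82.32 × 3.26 = 268.4 N·m clockwise.
Block: 42 × 9.8 = 411.6 N down at 3.6 m → arm 2.86 m, τ = 411.6 × 2.86 = 1177 N·m clockwise.
Net load moment about support A = 1968 N·m clockwise.
Reaction R at support B is upward at 4.3 m, arm 3.56 m → moment R × 3.56 counterclockwise.
Setting net torque to zero: R × 3.56 = 1968 → R = 553 N.

R_B ≈ 553 N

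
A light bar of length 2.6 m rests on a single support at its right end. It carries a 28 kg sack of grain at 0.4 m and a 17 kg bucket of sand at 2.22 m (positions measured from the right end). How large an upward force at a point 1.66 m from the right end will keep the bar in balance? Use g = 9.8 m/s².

Take moments about the right end.
Sack of grain: 28 × 9.8 = 274.4 N down at 0.4 m → arm 0.4 m, τ = 274.4 × 0.4 = 109.8 N·m counterclockwise.
Bucket of sand: 17 × 9.8 = 166.6 N down at 2.22 m → arm 2.22 m, τ = 166.6 × 2.22 = 369.9 N·m counterclockwise.
Net moment of the loads = 479.7 N·m counterclockwise.
The upward force F acts at a point 1.66 m from the right end, arm 1.66 m, giving F × 1.66 clockwise.
Setting net torque to zero: F × 1.66 = 479.7 → F = 479.7 / 1.66 = 289 N.

F ≈ 289 N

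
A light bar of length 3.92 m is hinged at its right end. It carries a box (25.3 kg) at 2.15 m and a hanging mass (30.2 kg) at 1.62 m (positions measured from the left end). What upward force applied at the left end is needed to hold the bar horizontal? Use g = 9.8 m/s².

F ≈ 286 N

Sum moments about the right end (the unknown pivot reaction has zero arm there).
Box: 25.3 × 9.8 = 247.9 N down at 2.15 m → arm 1.77 m, τ = 247.9 × 1.77 = 438.8 N·m counterclockwise.
Hanging mass: 30.2 × 9.8 = 296 N down at 1.62 m → arm 2.3 m, τ = 296 × 2.3 = 680.8 N·m counterclockwise.
Net moment of the loads = 1120 N·m counterclockwise.
The upward force F acts at the left end, arm 3.92 m, giving F × 3.92 clockwise.
Στ = 0 ⇒ F × 3.92 = 1120 ⇒ F = 1120 / 3.92 = 286 N.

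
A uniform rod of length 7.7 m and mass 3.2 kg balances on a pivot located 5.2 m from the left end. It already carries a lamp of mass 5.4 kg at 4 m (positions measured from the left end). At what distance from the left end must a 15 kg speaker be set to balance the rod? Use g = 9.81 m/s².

Take moments about the pivot (at 5.2 m from the left end).
Beam weight: 3.2 × 9.81 = 31.39 N down at 3.85 m → arm 1.35 m, τ = 31.39 × 1.35 = 42.38 N·m counterclockwise.
Lamp: 5.4 × 9.81 = 52.97 N down at 4 m → arm 1.2 m, τ = 52.97 × 1.2 = 63.56 N·m counterclockwise.
Net moment of existing loads = 105.9 N·m counterclockwise.
The speaker weighs 15 × 9.81 = 147.2 N and must supply an equal clockwise moment, so its lever arm about the pivot is 105.9 / 147.2 = 0.719 m.
That puts it at 5.2 + 0.719 = 5.92 m from the left end.

x ≈ 5.92 m from the left end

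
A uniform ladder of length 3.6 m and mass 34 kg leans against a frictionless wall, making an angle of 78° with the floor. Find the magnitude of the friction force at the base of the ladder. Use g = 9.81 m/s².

f ≈ 35.4 N

Taking torques about the foot of the ladder:
Ladder weight 34×9.81 = 333.5 N acts at 1.8 m along the ladder; its horizontal arm is 1.8·cos78° = 0.3742 m → τ = 124.8 N·m clockwise.
Wall normal N acts horizontally at the top; its moment arm is the height L sinθ = 3.6·sin78° = 3.521 m, counterclockwise.
For rotational equilibrium, N × 3.521 = 124.8, so N = 35.4 N.
ΣFx = 0: friction at the foot balances the wall's push, so f = N_wall = 35.4 N.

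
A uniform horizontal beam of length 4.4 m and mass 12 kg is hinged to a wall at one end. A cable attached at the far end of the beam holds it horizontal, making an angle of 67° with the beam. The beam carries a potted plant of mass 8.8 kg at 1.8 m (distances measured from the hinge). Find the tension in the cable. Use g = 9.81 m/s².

Take moments about the hinge.
Beam weight: 12 × 9.81 = 117.7 N down at 2.2 m → arm 2.2 m, τ = 117.7 × 2.2 = 258.9 N·m clockwise.
Potted plant: 8.8 × 9.81 = 86.33 N down at 1.8 m → arm 1.8 m, τ = 86.33 × 1.8 = 155.4 N·m clockwise.
Total clockwise load moment = 414.3 N·m.
The cable tension T acts at 4.4 m; only its component perpendicular to the beam, T sinθ, produces torque. sin 67° = 0.9205.
Balancing moments: T × 4.4 × 0.9205 = 414.3, giving T = 414.3 / 4.05 = 102 N.

T ≈ 102 N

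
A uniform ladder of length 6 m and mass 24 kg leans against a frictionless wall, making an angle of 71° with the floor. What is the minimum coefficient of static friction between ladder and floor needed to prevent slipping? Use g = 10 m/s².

Choose the foot of the ladder as the axis so the floor normal and friction both act there and drop out.
Ladder weight 24×10 = 240 N acts at 3 m along the ladder; its horizontal arm is 3·cos71° = 0.9767 m → τ = 234.4 N·m clockwise.
Wall normal N acts horizontally at the top; its moment arm is the height L sinθ = 6·sin71° = 5.673 m, counterclockwise.
For rotational equilibrium, N × 5.673 = 234.4, so N = 41.32 N.
ΣFx = 0 ⇒ f = N_wall = 41.32 N. ΣFy = 0 ⇒ N_floor = 240 N.
μ_min = f / N_floor = 41.32 / 240 = 0.172.

μ_min ≈ 0.172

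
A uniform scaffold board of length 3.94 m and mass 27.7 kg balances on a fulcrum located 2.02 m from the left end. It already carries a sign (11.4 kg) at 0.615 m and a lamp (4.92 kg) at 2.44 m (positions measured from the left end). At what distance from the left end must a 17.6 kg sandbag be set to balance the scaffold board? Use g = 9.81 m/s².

Sum moments about the fulcrum (at 2.02 m from the left end) (the support reaction has zero arm there).
Beam weight: 27.7 × 9.81 = 271.7 N down at 1.97 m → arm 0.05 m, τ = 271.7 × 0.05 = 13.59 N·m counterclockwise.
Sign: 11.4 × 9.81 = 111.8 N down at 0.615 m → arm 1.405 m, τ = 111.8 × 1.405 = 157.1 N·m counterclockwise.
Lamp: 4.92 × 9.81 = 48.27 N down at 2.44 m → arm 0.42 m, τ = 48.27 × 0.42 = 20.27 N·m clockwise.
Net moment of existing loads = 150.4 N·m counterclockwise.
The sandbag weighs 17.6 × 9.81 = 172.7 N and must supply an equal clockwise moment, so its lever arm about the fulcrum is 150.4 / 172.7 = 0.871 m.
That puts it at 2.02 + 0.871 = 2.89 m from the left end.

x ≈ 2.89 m from the left end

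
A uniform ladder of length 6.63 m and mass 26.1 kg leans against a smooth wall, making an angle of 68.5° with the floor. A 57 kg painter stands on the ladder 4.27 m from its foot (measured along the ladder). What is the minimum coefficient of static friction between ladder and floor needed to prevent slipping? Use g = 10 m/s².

Choose the foot of the ladder as the axis so the floor normal and friction both act there and drop out.
Ladder weight 26.1×10 = 261 N acts at 3.315 m along the ladder; its horizontal arm is 3.315·cos68.5° = 1.215 m → τ = 317.1 N·m clockwise.
Painter: 57×10 = 570 N at 4.27 m → arm 1.565 m → τ = 892 N·m clockwise.
Wall normal N acts horizontally at the top; its moment arm is the height L sinθ = 6.63·sin68.5° = 6.169 m, counterclockwise.
Balancing moments: N × 6.169 = 1209, giving N = 196 N.
ΣFx = 0 ⇒ f = N_wall = 196 N. ΣFy = 0 ⇒ N_floor = 831 N.
μ_min = f / N_floor = 196 / 831 = 0.236.

μ_min ≈ 0.236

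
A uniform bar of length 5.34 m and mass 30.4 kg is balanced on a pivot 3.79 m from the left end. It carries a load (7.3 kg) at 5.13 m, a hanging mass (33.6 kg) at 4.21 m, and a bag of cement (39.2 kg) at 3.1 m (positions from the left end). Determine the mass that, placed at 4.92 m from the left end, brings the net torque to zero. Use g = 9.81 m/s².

Take moments about the pivot (at 3.79 m from the left end).
Beam weight: 30.4 × 9.81 = 298.2 N down at 2.67 m → arm 1.12 m, τ = 298.2 × 1.12 = 334 N·m counterclockwise.
Load: 7.3 × 9.81 = 71.61 N down at 5.13 m → arm 1.34 m, τ = 71.61 × 1.34 = 95.96 N·m clockwise.
Hanging mass: 33.6 × 9.81 = 329.6 N down at 4.21 m → arm 0.42 m, τ = 329.6 × 0.42 = 138.4 N·m clockwise.
Bag of cement: 39.2 × 9.81 = 384.6 N down at 3.1 m → arm 0.69 m, τ = 384.6 × 0.69 = 265.4 N·m counterclockwise.
Net moment of known loads = 365 N·m counterclockwise.
An unknown mass m at 4.92 m has arm 1.13 m; its moment is m·g·1.13 clockwise.
Balancing moments: m × 9.81 × 1.13 = 365, giving m = 365 / (9.81 × 1.13) = 32.9 kg.

m ≈ 32.9 kg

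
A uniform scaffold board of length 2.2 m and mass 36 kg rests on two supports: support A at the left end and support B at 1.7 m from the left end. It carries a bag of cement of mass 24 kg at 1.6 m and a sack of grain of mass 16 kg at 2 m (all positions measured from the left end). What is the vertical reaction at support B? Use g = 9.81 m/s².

R_B ≈ 635 N

Sum moments about support A (its reaction then has zero moment arm).
Beam weight: 36 × 9.81 = 353.2 N down at 1.1 m → arm 1.1 m, τ = 353.2 × 1.1 = 388.5 N·m clockwise.
Bag of cement: 24 × 9.81 = 235.4 N down at 1.6 m → arm 1.6 m, τ = 235.4 × 1.6 = 376.6 N·m clockwise.
Sack of grain: 16 × 9.81 = 157 N down at 2 m → arm 2 m, τ = 157 × 2 = 314 N·m clockwise.
Net load moment about support A = 1079 N·m clockwise.
Reaction R at support B is upward at 1.7 m, arm 1.7 m → moment R × 1.7 counterclockwise.
Balancing moments: R × 1.7 = 1079, giving R = 635 N.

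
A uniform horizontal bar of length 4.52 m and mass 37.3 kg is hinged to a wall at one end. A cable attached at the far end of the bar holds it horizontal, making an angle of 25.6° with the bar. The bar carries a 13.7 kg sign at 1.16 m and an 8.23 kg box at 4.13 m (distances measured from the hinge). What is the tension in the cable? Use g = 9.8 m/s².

Sum moments about the hinge (the unknown hinge reaction has zero arm there).
Beam weight: 37.3 × 9.8 = 365.5 N down at 2.26 m → arm 2.26 m, τ = 365.5 × 2.26 = 826 N·m clockwise.
Sign: 13.7 × 9.8 = 134.3 N down at 1.16 m → arm 1.16 m, τ = 134.3 × 1.16 = 155.8 N·m clockwise.
Box: 8.23 × 9.8 = 80.65 N down at 4.13 m → arm 4.13 m, τ = 80.65 × 4.13 = 333.1 N·m clockwise.
Total clockwise load moment = 1315 N·m.
The cable tension T acts at 4.52 m; only its component perpendicular to the bar, T sinθ, produces torque. sin 25.6° = 0.4321.
Balancing moments: T × 4.52 × 0.4321 = 1315, giving T = 1315 / 1.953 = 673 N.

T ≈ 673 N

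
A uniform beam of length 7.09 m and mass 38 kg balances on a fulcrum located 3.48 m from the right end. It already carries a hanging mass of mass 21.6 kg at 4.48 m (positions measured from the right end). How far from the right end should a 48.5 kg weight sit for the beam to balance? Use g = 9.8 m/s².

x ≈ 2.98 m from the right end

Choose the fulcrum (at 3.48 m from the right end) as the axis so the support reaction has zero arm there.
Beam weight: 38 × 9.8 = 372.4 N down at 3.545 m → arm 0.065 m, τ = 372.4 × 0.065 = 24.21 N·m counterclockwise.
Hanging mass: 21.6 × 9.8 = 211.7 N down at 4.48 m → arm 1 m, τ = 211.7 × 1 = 211.7 N·m counterclockwise.
Net moment of existing loads = 235.9 N·m counterclockwise.
The weight weighs 48.5 × 9.8 = 475.3 N and must supply an equal clockwise moment, so its lever arm about the fulcrum is 235.9 / 475.3 = 0.496 m.
That puts it at 3.48 − 0.496 = 2.98 m from the right end.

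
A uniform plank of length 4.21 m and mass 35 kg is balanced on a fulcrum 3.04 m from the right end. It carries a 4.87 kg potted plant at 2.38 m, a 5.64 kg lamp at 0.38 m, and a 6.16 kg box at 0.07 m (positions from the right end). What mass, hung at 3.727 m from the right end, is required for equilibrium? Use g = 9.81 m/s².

m ≈ 101 kg

About the fulcrum (at 3.04 m from the right end):
Beam weight: 35 × 9.81 = 343.4 N down at 2.105 m → arm 0.935 m, τ = 343.4 × 0.935 = 321.1 N·m clockwise.
Potted plant: 4.87 × 9.81 = 47.77 N down at 2.38 m → arm 0.66 m, τ = 47.77 × 0.66 = 31.53 N·m clockwise.
Lamp: 5.64 × 9.81 = 55.33 N down at 0.38 m → arm 2.66 m, τ = 55.33 × 2.66 = 147.2 N·m clockwise.
Box: 6.16 × 9.81 = 60.43 N down at 0.07 m → arm 2.97 m, τ = 60.43 × 2.97 = 179.5 N·m clockwise.
Net moment of known loads = 679.3 N·m clockwise.
An unknown mass m at 3.727 m has arm 0.687 m; its moment is m·g·0.687 counterclockwise.
Setting net torque to zero: m × 9.81 × 0.687 = 679.3 → m = 679.3 / (9.81 × 0.687) = 101 kg.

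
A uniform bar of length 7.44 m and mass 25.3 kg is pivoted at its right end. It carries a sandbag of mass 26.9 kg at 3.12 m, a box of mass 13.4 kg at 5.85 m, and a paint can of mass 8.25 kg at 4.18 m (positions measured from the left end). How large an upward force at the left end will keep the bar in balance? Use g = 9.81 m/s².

F ≈ 341 N

About the right end:
Beam weight: 25.3 × 9.81 = 248.2 N down at 3.72 m → arm 3.72 m, τ = 248.2 × 3.72 = 923.3 N·m counterclockwise.
Sandbag: 26.9 × 9.81 = 263.9 N down at 3.12 m → arm 4.32 m, τ = 263.9 × 4.32 = 1140 N·m counterclockwise.
Box: 13.4 × 9.81 = 131.5 N down at 5.85 m → arm 1.59 m, τ = 131.5 × 1.59 = 209.1 N·m counterclockwise.
Paint can: 8.25 × 9.81 = 80.93 N down at 4.18 m → arm 3.26 m, τ = 80.93 × 3.26 = 263.8 N·m counterclockwise.
Net moment of the loads = 2536 N·m counterclockwise.
The upward force F acts at the left end, arm 7.44 m, giving F × 7.44 clockwise.
Setting net torque to zero: F × 7.44 = 2536 → F = 2536 / 7.44 = 341 N.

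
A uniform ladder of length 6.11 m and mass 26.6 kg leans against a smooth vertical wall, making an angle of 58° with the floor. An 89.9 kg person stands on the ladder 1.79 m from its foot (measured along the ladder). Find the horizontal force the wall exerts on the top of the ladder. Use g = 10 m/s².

N_wall ≈ 248 N

Take moments about the foot of the ladder.
Ladder weight 26.6×10 = 266 N acts at 3.055 m along the ladder; its horizontal arm is 3.055·cos58° = 1.619 m → τ = 430.7 N·m clockwise.
Person: 89.9×10 = 899 N at 1.79 m → arm 0.9486 m → τ = 852.8 N·m clockwise.
Wall normal N acts horizontally at the top; its moment arm is the height L sinθ = 6.11·sin58° = 5.182 m, counterclockwise.
For rotational equilibrium, N × 5.182 = 1284, so N = 248 N.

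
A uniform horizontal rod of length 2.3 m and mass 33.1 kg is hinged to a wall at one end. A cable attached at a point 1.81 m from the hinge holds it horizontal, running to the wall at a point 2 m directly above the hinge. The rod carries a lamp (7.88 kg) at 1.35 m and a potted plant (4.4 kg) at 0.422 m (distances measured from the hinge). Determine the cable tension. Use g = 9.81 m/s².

About the hinge:
Beam weight: 33.1 × 9.81 = 324.7 N down at 1.15 m → arm 1.15 m, τ = 324.7 × 1.15 = 373.4 N·m clockwise.
Lamp: 7.88 × 9.81 = 77.3 N down at 1.35 m → arm 1.35 m, τ = 77.3 × 1.35 = 104.4 N·m clockwise.
Potted plant: 4.4 × 9.81 = 43.16 N down at 0.422 m → arm 0.422 m, τ = 43.16 × 0.422 = 18.21 N·m clockwise.
Total clockwise load moment = 496 N·m.
The cable tension T acts at 1.81 m; only its component perpendicular to the rod, T sinθ, produces torque. sinθ = h/√(h²+d²) = 2/√(2²+1.81²) = 0.7414.
Στ = 0 ⇒ T × 1.81 × 0.7414 = 496 ⇒ T = 496 / 1.342 = 370 N.

T ≈ 370 N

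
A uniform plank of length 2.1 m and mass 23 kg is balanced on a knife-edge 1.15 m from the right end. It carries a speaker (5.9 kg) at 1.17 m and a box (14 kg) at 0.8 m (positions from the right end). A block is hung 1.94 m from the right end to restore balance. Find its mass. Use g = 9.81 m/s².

About the knife-edge (at 1.15 m from the right end):
Beam weight: 23 × 9.81 = 225.6 N down at 1.05 m → arm 0.1 m, τ = 225.6 × 0.1 = 22.56 N·m clockwise.
Speaker: 5.9 × 9.81 = 57.88 N down at 1.17 m → arm 0.02 m, τ = 57.88 × 0.02 = 1.158 N·m counterclockwise.
Box: 14 × 9.81 = 137.3 N down at 0.8 m → arm 0.35 m, τ = 137.3 × 0.35 = 48.05 N·m clockwise.
Net moment of known loads = 69.45 N·m clockwise.
An unknown mass m at 1.94 m has arm 0.79 m; its moment is m·g·0.79 counterclockwise.
Setting net torque to zero: m × 9.81 × 0.79 = 69.45 → m = 69.45 / (9.81 × 0.79) = 8.96 kg.

m ≈ 8.96 kg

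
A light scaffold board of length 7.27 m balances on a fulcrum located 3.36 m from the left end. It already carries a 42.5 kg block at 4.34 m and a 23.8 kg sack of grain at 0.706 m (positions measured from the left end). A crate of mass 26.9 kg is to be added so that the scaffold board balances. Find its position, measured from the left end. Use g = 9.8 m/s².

Taking torques about the fulcrum (at 3.36 m from the left end):
Block: 42.5 × 9.8 = 416.5 N down at 4.34 m → arm 0.98 m, τ = 416.5 × 0.98 = 408.2 N·m clockwise.
Sack of grain: 23.8 × 9.8 = 233.2 N down at 0.706 m → arm 2.654 m, τ = 233.2 × 2.654 = 618.9 N·m counterclockwise.
Net moment of existing loads = 210.7 N·m counterclockwise.
The crate weighs 26.9 × 9.8 = 263.6 N and must supply an equal clockwise moment, so its lever arm about the fulcrum is 210.7 / 263.6 = 0.799 m.
That puts it at 3.36 + 0.799 = 4.16 m from the left end.

x ≈ 4.16 m from the left end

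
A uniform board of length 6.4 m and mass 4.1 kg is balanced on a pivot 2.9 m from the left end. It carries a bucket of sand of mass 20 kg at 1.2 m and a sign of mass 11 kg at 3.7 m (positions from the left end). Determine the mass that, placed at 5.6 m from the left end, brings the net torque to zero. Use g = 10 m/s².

m ≈ 8.88 kg

About the pivot (at 2.9 m from the left end):
Beam weight: 4.1 × 10 = 41 N down at 3.2 m → arm 0.3 m, τ = 41 × 0.3 = 12.3 N·m clockwise.
Bucket of sand: 20 × 10 = 200 N down at 1.2 m → arm 1.7 m, τ = 200 × 1.7 = 340 N·m counterclockwise.
Sign: 11 × 10 = 110 N down at 3.7 m → arm 0.8 m, τ = 110 × 0.8 = 88 N·m clockwise.
Net moment of known loads = 239.7 N·m counterclockwise.
An unknown mass m at 5.6 m has arm 2.7 m; its moment is m·g·2.7 clockwise.
Balancing moments: m × 10 × 2.7 = 239.7, giving m = 239.7 / (10 × 2.7) = 8.88 kg.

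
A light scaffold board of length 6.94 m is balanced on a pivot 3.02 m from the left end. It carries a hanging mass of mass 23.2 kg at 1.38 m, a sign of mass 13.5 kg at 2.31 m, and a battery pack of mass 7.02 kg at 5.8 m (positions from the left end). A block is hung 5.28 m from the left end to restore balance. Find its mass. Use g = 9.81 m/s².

m ≈ 12.4 kg

About the pivot (at 3.02 m from the left end):
Hanging mass: 23.2 × 9.81 = 227.6 N down at 1.38 m → arm 1.64 m, τ = 227.6 × 1.64 = 373.3 N·m counterclockwise.
Sign: 13.5 × 9.81 = 132.4 N down at 2.31 m → arm 0.71 m, τ = 132.4 × 0.71 = 94 N·m counterclockwise.
Battery pack: 7.02 × 9.81 = 68.87 N down at 5.8 m → arm 2.78 m, τ = 68.87 × 2.78 = 191.5 N·m clockwise.
Net moment of known loads = 275.8 N·m counterclockwise.
An unknown mass m at 5.28 m has arm 2.26 m; its moment is m·g·2.26 clockwise.
Στ = 0 ⇒ m × 9.81 × 2.26 = 275.8 ⇒ m = 275.8 / (9.81 × 2.26) = 12.4 kg.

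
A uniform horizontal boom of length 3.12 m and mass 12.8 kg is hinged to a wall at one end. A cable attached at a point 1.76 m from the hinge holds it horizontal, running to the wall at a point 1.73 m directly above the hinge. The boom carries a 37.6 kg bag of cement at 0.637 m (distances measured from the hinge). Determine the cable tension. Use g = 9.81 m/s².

T ≈ 349 N

Sum moments about the hinge (the unknown hinge reaction has zero arm there).
Beam weight: 12.8 × 9.81 = 125.6 N down at 1.56 m → arm 1.56 m, τ = 125.6 × 1.56 = 195.9 N·m clockwise.
Bag of cement: 37.6 × 9.81 = 368.9 N down at 0.637 m → arm 0.637 m, τ = 368.9 × 0.637 = 235 N·m clockwise.
Total clockwise load moment = 430.9 N·m.
The cable tension T acts at 1.76 m; only its component perpendicular to the boom, T sinθ, produces torque. sinθ = h/√(h²+d²) = 1.73/√(1.73²+1.76²) = 0.701.
Στ = 0 ⇒ T × 1.76 × 0.701 = 430.9 ⇒ T = 430.9 / 1.234 = 349 N.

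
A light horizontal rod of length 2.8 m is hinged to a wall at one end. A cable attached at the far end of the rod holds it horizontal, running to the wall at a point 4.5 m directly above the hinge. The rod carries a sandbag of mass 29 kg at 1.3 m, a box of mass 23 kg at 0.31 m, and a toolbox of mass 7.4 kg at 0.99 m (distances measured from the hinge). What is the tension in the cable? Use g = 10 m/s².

Sum moments about the hinge (the unknown hinge reaction has zero arm there).
Sandbag: 29 × 10 = 290 N down at 1.3 m → arm 1.3 m, τ = 290 × 1.3 = 377 N·m clockwise.
Box: 23 × 10 = 230 N down at 0.31 m → arm 0.31 m, τ = 230 × 0.31 = 71.3 N·m clockwise.
Toolbox: 7.4 × 10 = 74 N down at 0.99 m → arm 0.99 m, τ = 74 × 0.99 = 73.26 N·m clockwise.
Total clockwise load moment = 521.6 N·m.
The cable tension T acts at 2.8 m; only its component perpendicular to the rod, T sinθ, produces torque. sinθ = h/√(h²+d²) = 4.5/√(4.5²+2.8²) = 0.8491.
Setting net torque to zero: T × 2.8 × 0.8491 = 521.6 → T = 521.6 / 2.377 = 219 N.

T ≈ 219 N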